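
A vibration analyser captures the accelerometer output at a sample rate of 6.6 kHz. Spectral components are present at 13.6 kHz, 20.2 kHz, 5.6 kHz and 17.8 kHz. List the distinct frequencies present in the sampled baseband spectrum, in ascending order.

0.4 kHz, 1 kHz, 2 kHz

fs/2 = 3.3 kHz.
13.6 kHz mod fs = 0.4 kHz.
0.4 kHz ≤ fs/2 = 3.3 kHz, appears at 0.4 kHz.
20.2 kHz mod fs = 0.4 kHz.
0.4 kHz ≤ fs/2 = 3.3 kHz, appears at 0.4 kHz.
5.6 kHz > fs/2 = 3.3 kHz, folds to fs − 5.6 kHz = 1 kHz.
17.8 kHz mod fs = 4.6 kHz.
4.6 kHz > fs/2 = 3.3 kHz, folds to fs − 4.6 kHz = 2 kHz.
Distinct values: {0.4 kHz, 1 kHz, 2 kHz}.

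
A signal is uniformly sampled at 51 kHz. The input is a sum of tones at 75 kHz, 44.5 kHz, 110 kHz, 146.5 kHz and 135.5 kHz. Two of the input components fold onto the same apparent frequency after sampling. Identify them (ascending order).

44.5 kHz, 146.5 kHz

fs/2 = 25.5 kHz.
75 kHz mod fs = 24 kHz.
24 kHz ≤ fs/2 = 25.5 kHz, appears at 24 kHz.
44.5 kHz > fs/2 = 25.5 kHz, folds to fs − 44.5 kHz = 6.5 kHz.
110 kHz mod fs = 8 kHz.
8 kHz ≤ fs/2 = 25.5 kHz, appears at 8 kHz.
146.5 kHz mod fs = 44.5 kHz.
44.5 kHz > fs/2 = 25.5 kHz, folds to fs − 44.5 kHz = 6.5 kHz.
135.5 kHz mod fs = 33.5 kHz.
33.5 kHz > fs/2 = 25.5 kHz, folds to fs − 33.5 kHz = 17.5 kHz.
44.5 kHz and 146.5 kHz both map to 6.5 kHz.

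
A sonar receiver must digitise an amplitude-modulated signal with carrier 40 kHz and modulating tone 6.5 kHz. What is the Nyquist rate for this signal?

93 kHz

AM sidebands sit at fc ± fm = 33.5 kHz and 46.5 kHz.
Highest-frequency component: 46.5 kHz.
Nyquist rate = 2 × 46.5 kHz = 93 kHz.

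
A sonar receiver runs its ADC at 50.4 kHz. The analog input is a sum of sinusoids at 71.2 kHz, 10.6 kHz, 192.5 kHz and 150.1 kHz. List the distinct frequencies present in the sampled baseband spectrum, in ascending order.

fs/2 = 25.2 kHz.
71.2 kHz mod fs = 20.8 kHz.
20.8 kHz ≤ fs/2 = 25.2 kHz, appears at 20.8 kHz.
10.6 kHz ≤ fs/2 = 25.2 kHz, passes unchanged.
192.5 kHz mod fs = 41.3 kHz.
41.3 kHz > fs/2 = 25.2 kHz, folds to fs − 41.3 kHz = 9.1 kHz.
150.1 kHz mod fs = 49.3 kHz.
49.3 kHz > fs/2 = 25.2 kHz, folds to fs − 49.3 kHz = 1.1 kHz.
Distinct values: {1.1 kHz, 9.1 kHz, 10.6 kHz, 20.8 kHz}.

1.1 kHz, 9.1 kHz, 10.6 kHz, 20.8 kHz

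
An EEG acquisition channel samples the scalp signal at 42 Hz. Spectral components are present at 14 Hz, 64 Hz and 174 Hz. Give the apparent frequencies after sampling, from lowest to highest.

fs/2 = 21 Hz.
14 Hz ≤ fs/2 = 21 Hz, passes unchanged.
64 Hz mod fs = 22 Hz.
22 Hz > fs/2 = 21 Hz, folds to fs − 22 Hz = 20 Hz.
174 Hz mod fs = 6 Hz.
6 Hz ≤ fs/2 = 21 Hz, appears at 6 Hz.
Distinct values: {6 Hz, 14 Hz, 20 Hz}.

6 Hz, 14 Hz, 20 Hz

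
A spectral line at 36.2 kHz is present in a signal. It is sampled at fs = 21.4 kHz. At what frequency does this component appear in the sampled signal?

6.6 kHz

36.2 kHz mod fs = 14.8 kHz.
14.8 kHz > fs/2 = 10.7 kHz, folds to fs − 14.8 kHz = 6.6 kHz.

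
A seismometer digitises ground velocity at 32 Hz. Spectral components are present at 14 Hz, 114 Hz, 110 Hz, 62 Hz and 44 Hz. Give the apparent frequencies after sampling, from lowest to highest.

2 Hz, 12 Hz, 14 Hz

fs/2 = 16 Hz.
14 Hz ≤ fs/2 = 16 Hz, passes unchanged.
114 Hz mod fs = 18 Hz.
18 Hz > fs/2 = 16 Hz, folds to fs − 18 Hz = 14 Hz.
110 Hz mod fs = 14 Hz.
14 Hz ≤ fs/2 = 16 Hz, appears at 14 Hz.
62 Hz mod fs = 30 Hz.
30 Hz > fs/2 = 16 Hz, folds to fs − 30 Hz = 2 Hz.
44 Hz mod fs = 12 Hz.
12 Hz ≤ fs/2 = 16 Hz, appears at 12 Hz.
Distinct values: {2 Hz, 12 Hz, 14 Hz}.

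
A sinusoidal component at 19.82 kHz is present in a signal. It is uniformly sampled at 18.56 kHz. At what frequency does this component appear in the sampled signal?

19.82 kHz mod fs = 1.26 kHz.
1.26 kHz ≤ fs/2 = 9.28 kHz, appears at 1.26 kHz.

1.26 kHz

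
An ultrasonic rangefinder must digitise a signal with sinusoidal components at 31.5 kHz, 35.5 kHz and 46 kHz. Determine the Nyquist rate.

Highest-frequency component: 46 kHz.
Nyquist rate = 2 × 46 kHz = 92 kHz.

92 kHz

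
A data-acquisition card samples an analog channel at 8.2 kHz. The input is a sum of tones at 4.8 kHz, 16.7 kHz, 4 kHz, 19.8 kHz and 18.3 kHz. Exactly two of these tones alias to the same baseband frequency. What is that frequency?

3.4 kHz

fs/2 = 4.1 kHz.
4.8 kHz > fs/2 = 4.1 kHz, folds to fs − 4.8 kHz = 3.4 kHz.
16.7 kHz mod fs = 0.3 kHz.
0.3 kHz ≤ fs/2 = 4.1 kHz, appears at 0.3 kHz.
4 kHz ≤ fs/2 = 4.1 kHz, passes unchanged.
19.8 kHz mod fs = 3.4 kHz.
3.4 kHz ≤ fs/2 = 4.1 kHz, appears at 3.4 kHz.
18.3 kHz mod fs = 1.9 kHz.
1.9 kHz ≤ fs/2 = 4.1 kHz, appears at 1.9 kHz.
4.8 kHz and 19.8 kHz both map to 3.4 kHz.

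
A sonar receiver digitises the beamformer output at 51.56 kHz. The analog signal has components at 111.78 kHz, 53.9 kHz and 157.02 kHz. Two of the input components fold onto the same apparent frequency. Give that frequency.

2.34 kHz

fs/2 = 25.78 kHz.
111.78 kHz mod fs = 8.66 kHz.
8.66 kHz ≤ fs/2 = 25.78 kHz, appears at 8.66 kHz.
53.9 kHz mod fs = 2.34 kHz.
2.34 kHz ≤ fs/2 = 25.78 kHz, appears at 2.34 kHz.
157.02 kHz mod fs = 2.34 kHz.
2.34 kHz ≤ fs/2 = 25.78 kHz, appears at 2.34 kHz.
53.9 kHz and 157.02 kHz both map to 2.34 kHz.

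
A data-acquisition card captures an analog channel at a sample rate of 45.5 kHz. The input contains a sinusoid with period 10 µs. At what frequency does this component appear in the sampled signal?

T = 10 µs → f = 1/T = 100 kHz.
100 kHz mod fs = 9 kHz.
9 kHz ≤ fs/2 = 22.75 kHz, appears at 9 kHz.

9 kHz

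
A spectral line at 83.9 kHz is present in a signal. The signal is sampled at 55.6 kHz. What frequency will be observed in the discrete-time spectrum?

27.3 kHz

83.9 kHz mod fs = 28.3 kHz.
28.3 kHz > fs/2 = 27.8 kHz, folds to fs − 28.3 kHz = 27.3 kHz.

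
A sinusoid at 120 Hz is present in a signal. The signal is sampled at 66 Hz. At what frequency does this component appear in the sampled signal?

12 Hz

120 Hz mod fs = 54 Hz.
54 Hz > fs/2 = 33 Hz, folds to fs − 54 Hz = 12 Hz.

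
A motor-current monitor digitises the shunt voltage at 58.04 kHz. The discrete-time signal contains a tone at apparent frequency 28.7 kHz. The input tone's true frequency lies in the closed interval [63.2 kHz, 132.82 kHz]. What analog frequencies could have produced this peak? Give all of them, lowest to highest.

Frequencies that alias to 28.7 kHz are k·fs ± 28.7 kHz for integer k ≥ 0.
k=0: 28.7 kHz.
k=1: 29.34 kHz, 86.74 kHz.
k=2: 87.38 kHz, 144.78 kHz.
k=3: 145.42 kHz, 202.82 kHz.
Within [63.2 kHz, 132.82 kHz]: 86.74 kHz, 87.38 kHz.

86.74 kHz, 87.38 kHz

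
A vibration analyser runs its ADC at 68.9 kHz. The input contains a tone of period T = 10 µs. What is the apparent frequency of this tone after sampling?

T = 10 µs → f = 1/T = 100 kHz.
100 kHz mod fs = 31.1 kHz.
31.1 kHz ≤ fs/2 = 34.45 kHz, appears at 31.1 kHz.

31.1 kHz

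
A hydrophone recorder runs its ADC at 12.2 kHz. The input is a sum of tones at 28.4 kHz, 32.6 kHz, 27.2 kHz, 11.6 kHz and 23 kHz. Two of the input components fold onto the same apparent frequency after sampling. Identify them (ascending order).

28.4 kHz, 32.6 kHz

fs/2 = 6.1 kHz.
28.4 kHz mod fs = 4 kHz.
4 kHz ≤ fs/2 = 6.1 kHz, appears at 4 kHz.
32.6 kHz mod fs = 8.2 kHz.
8.2 kHz > fs/2 = 6.1 kHz, folds to fs − 8.2 kHz = 4 kHz.
27.2 kHz mod fs = 2.8 kHz.
2.8 kHz ≤ fs/2 = 6.1 kHz, appears at 2.8 kHz.
11.6 kHz > fs/2 = 6.1 kHz, folds to fs − 11.6 kHz = 0.6 kHz.
23 kHz mod fs = 10.8 kHz.
10.8 kHz > fs/2 = 6.1 kHz, folds to fs − 10.8 kHz = 1.4 kHz.
28.4 kHz and 32.6 kHz both map to 4 kHz.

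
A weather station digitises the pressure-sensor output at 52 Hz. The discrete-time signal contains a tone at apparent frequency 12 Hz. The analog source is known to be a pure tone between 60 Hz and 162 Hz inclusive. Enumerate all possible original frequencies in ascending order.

64 Hz, 92 Hz, 116 Hz, 144 Hz

Frequencies that alias to 12 Hz are k·fs ± 12 Hz for integer k ≥ 0.
k=0: 12 Hz.
k=1: 40 Hz, 64 Hz.
k=2: 92 Hz, 116 Hz.
k=3: 144 Hz, 168 Hz.
k=4: 196 Hz, 220 Hz.
Within [60 Hz, 162 Hz]: 64 Hz, 92 Hz, 116 Hz, 144 Hz.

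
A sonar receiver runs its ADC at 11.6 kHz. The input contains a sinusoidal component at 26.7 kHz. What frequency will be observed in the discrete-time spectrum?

26.7 kHz mod fs = 3.5 kHz.
3.5 kHz ≤ fs/2 = 5.8 kHz, appears at 3.5 kHz.

3.5 kHz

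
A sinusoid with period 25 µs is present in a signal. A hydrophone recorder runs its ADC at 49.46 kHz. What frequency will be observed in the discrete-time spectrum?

T = 25 µs → f = 1/T = 40 kHz.
40 kHz > fs/2 = 24.73 kHz, folds to fs − 40 kHz = 9.46 kHz.

9.46 kHz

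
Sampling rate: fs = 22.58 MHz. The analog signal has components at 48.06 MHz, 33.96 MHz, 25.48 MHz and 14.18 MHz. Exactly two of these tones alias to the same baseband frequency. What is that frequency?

2.9 MHz

fs/2 = 11.29 MHz.
48.06 MHz mod fs = 2.9 MHz.
2.9 MHz ≤ fs/2 = 11.29 MHz, appears at 2.9 MHz.
33.96 MHz mod fs = 11.38 MHz.
11.38 MHz > fs/2 = 11.29 MHz, folds to fs − 11.38 MHz = 11.2 MHz.
25.48 MHz mod fs = 2.9 MHz.
2.9 MHz ≤ fs/2 = 11.29 MHz, appears at 2.9 MHz.
14.18 MHz > fs/2 = 11.29 MHz, folds to fs − 14.18 MHz = 8.4 MHz.
25.48 MHz and 48.06 MHz both map to 2.9 MHz.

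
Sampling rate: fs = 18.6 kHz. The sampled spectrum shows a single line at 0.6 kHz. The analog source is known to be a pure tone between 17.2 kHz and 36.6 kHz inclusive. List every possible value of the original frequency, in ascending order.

18 kHz, 19.2 kHz, 36.6 kHz

Frequencies that alias to 0.6 kHz are k·fs ± 0.6 kHz for integer k ≥ 0.
k=0: 0.6 kHz.
k=1: 18 kHz, 19.2 kHz.
k=2: 36.6 kHz, 37.8 kHz.
k=3: 55.2 kHz, 56.4 kHz.
Within [17.2 kHz, 36.6 kHz]: 18 kHz, 19.2 kHz, 36.6 kHz.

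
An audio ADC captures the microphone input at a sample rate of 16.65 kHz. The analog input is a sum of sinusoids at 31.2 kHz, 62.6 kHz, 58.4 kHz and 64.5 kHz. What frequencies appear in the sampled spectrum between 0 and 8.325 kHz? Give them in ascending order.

2.1 kHz, 4 kHz, 8.2 kHz

fs/2 = 8.325 kHz.
31.2 kHz mod fs = 14.55 kHz.
14.55 kHz > fs/2 = 8.325 kHz, folds to fs − 14.55 kHz = 2.1 kHz.
62.6 kHz mod fs = 12.65 kHz.
12.65 kHz > fs/2 = 8.325 kHz, folds to fs − 12.65 kHz = 4 kHz.
58.4 kHz mod fs = 8.45 kHz.
8.45 kHz > fs/2 = 8.325 kHz, folds to fs − 8.45 kHz = 8.2 kHz.
64.5 kHz mod fs = 14.55 kHz.
14.55 kHz > fs/2 = 8.325 kHz, folds to fs − 14.55 kHz = 2.1 kHz.
Distinct values: {2.1 kHz, 4 kHz, 8.2 kHz}.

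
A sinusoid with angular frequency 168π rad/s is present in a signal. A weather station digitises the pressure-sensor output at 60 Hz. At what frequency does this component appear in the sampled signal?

24 Hz

ω = 168π rad/s → f = ω/(2π) = 84 Hz.
84 Hz mod fs = 24 Hz.
24 Hz ≤ fs/2 = 30 Hz, appears at 24 Hz.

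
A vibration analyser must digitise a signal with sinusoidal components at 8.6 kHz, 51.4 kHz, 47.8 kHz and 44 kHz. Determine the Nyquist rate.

Highest-frequency component: 51.4 kHz.
Nyquist rate = 2 × 51.4 kHz = 102.8 kHz.

102.8 kHz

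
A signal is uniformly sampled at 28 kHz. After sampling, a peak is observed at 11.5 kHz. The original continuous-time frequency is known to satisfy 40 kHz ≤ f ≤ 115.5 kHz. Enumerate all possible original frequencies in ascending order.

Frequencies that alias to 11.5 kHz are k·fs ± 11.5 kHz for integer k ≥ 0.
k=0: 11.5 kHz.
k=1: 16.5 kHz, 39.5 kHz.
k=2: 44.5 kHz, 67.5 kHz.
k=3: 72.5 kHz, 95.5 kHz.
k=4: 100.5 kHz, 123.5 kHz.
k=5: 128.5 kHz, 151.5 kHz.
Within [40 kHz, 115.5 kHz]: 44.5 kHz, 67.5 kHz, 72.5 kHz, 95.5 kHz, 100.5 kHz.

44.5 kHz, 67.5 kHz, 72.5 kHz, 95.5 kHz, 100.5 kHz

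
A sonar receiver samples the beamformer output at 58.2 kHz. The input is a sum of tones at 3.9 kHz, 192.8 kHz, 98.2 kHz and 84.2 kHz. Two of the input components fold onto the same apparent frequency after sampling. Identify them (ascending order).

98.2 kHz, 192.8 kHz

fs/2 = 29.1 kHz.
3.9 kHz ≤ fs/2 = 29.1 kHz, passes unchanged.
192.8 kHz mod fs = 18.2 kHz.
18.2 kHz ≤ fs/2 = 29.1 kHz, appears at 18.2 kHz.
98.2 kHz mod fs = 40 kHz.
40 kHz > fs/2 = 29.1 kHz, folds to fs − 40 kHz = 18.2 kHz.
84.2 kHz mod fs = 26 kHz.
26 kHz ≤ fs/2 = 29.1 kHz, appears at 26 kHz.
98.2 kHz and 192.8 kHz both map to 18.2 kHz.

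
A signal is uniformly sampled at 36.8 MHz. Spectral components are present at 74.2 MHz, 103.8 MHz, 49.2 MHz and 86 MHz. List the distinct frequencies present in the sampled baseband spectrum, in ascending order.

0.6 MHz, 6.6 MHz, 12.4 MHz

fs/2 = 18.4 MHz.
74.2 MHz mod fs = 0.6 MHz.
0.6 MHz ≤ fs/2 = 18.4 MHz, appears at 0.6 MHz.
103.8 MHz mod fs = 30.2 MHz.
30.2 MHz > fs/2 = 18.4 MHz, folds to fs − 30.2 MHz = 6.6 MHz.
49.2 MHz mod fs = 12.4 MHz.
12.4 MHz ≤ fs/2 = 18.4 MHz, appears at 12.4 MHz.
86 MHz mod fs = 12.4 MHz.
12.4 MHz ≤ fs/2 = 18.4 MHz, appears at 12.4 MHz.
Distinct values: {0.6 MHz, 6.6 MHz, 12.4 MHz}.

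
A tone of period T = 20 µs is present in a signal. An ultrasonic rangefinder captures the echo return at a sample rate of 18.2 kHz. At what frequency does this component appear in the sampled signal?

T = 20 µs → f = 1/T = 50 kHz.
50 kHz mod fs = 13.6 kHz.
13.6 kHz > fs/2 = 9.1 kHz, folds to fs − 13.6 kHz = 4.6 kHz.

4.6 kHz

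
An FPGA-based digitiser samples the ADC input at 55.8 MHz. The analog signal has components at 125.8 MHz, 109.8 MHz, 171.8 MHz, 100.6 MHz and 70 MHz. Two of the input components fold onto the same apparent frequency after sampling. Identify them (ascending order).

70 MHz, 125.8 MHz

fs/2 = 27.9 MHz.
125.8 MHz mod fs = 14.2 MHz.
14.2 MHz ≤ fs/2 = 27.9 MHz, appears at 14.2 MHz.
109.8 MHz mod fs = 54 MHz.
54 MHz > fs/2 = 27.9 MHz, folds to fs − 54 MHz = 1.8 MHz.
171.8 MHz mod fs = 4.4 MHz.
4.4 MHz ≤ fs/2 = 27.9 MHz, appears at 4.4 MHz.
100.6 MHz mod fs = 44.8 MHz.
44.8 MHz > fs/2 = 27.9 MHz, folds to fs − 44.8 MHz = 11 MHz.
70 MHz mod fs = 14.2 MHz.
14.2 MHz ≤ fs/2 = 27.9 MHz, appears at 14.2 MHz.
70 MHz and 125.8 MHz both map to 14.2 MHz.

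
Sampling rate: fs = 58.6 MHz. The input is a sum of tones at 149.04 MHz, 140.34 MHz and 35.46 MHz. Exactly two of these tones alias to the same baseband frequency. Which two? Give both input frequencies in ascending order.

fs/2 = 29.3 MHz.
149.04 MHz mod fs = 31.84 MHz.
31.84 MHz > fs/2 = 29.3 MHz, folds to fs − 31.84 MHz = 26.76 MHz.
140.34 MHz mod fs = 23.14 MHz.
23.14 MHz ≤ fs/2 = 29.3 MHz, appears at 23.14 MHz.
35.46 MHz > fs/2 = 29.3 MHz, folds to fs − 35.46 MHz = 23.14 MHz.
35.46 MHz and 140.34 MHz both map to 23.14 MHz.

35.46 MHz, 140.34 MHz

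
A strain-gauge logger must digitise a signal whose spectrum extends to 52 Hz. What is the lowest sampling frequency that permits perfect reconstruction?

104 Hz

Nyquist rate = 2 × 52 Hz = 104 Hz.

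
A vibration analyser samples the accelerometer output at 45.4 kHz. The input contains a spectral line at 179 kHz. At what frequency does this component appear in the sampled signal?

179 kHz mod fs = 42.8 kHz.
42.8 kHz > fs/2 = 22.7 kHz, folds to fs − 42.8 kHz = 2.6 kHz.

2.6 kHz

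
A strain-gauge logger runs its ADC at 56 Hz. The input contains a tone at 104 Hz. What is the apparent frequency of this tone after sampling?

104 Hz mod fs = 48 Hz.
48 Hz > fs/2 = 28 Hz, folds to fs − 48 Hz = 8 Hz.

8 Hz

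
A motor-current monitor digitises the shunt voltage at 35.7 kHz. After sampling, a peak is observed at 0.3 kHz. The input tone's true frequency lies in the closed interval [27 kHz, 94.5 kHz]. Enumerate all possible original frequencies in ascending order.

35.4 kHz, 36 kHz, 71.1 kHz, 71.7 kHz

Frequencies that alias to 0.3 kHz are k·fs ± 0.3 kHz for integer k ≥ 0.
k=0: 0.3 kHz.
k=1: 35.4 kHz, 36 kHz.
k=2: 71.1 kHz, 71.7 kHz.
k=3: 106.8 kHz, 107.4 kHz.
Within [27 kHz, 94.5 kHz]: 35.4 kHz, 36 kHz, 71.1 kHz, 71.7 kHz.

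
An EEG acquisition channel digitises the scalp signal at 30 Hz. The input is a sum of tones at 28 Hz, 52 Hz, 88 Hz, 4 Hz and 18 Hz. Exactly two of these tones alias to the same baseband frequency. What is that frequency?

fs/2 = 15 Hz.
28 Hz > fs/2 = 15 Hz, folds to fs − 28 Hz = 2 Hz.
52 Hz mod fs = 22 Hz.
22 Hz > fs/2 = 15 Hz, folds to fs − 22 Hz = 8 Hz.
88 Hz mod fs = 28 Hz.
28 Hz > fs/2 = 15 Hz, folds to fs − 28 Hz = 2 Hz.
4 Hz ≤ fs/2 = 15 Hz, passes unchanged.
18 Hz > fs/2 = 15 Hz, folds to fs − 18 Hz = 12 Hz.
28 Hz and 88 Hz both map to 2 Hz.

2 Hz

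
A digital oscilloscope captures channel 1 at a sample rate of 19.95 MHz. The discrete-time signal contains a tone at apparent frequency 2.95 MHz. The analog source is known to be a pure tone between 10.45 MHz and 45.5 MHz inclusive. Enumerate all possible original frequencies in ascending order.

17 MHz, 22.9 MHz, 36.95 MHz, 42.85 MHz

Frequencies that alias to 2.95 MHz are k·fs ± 2.95 MHz for integer k ≥ 0.
k=0: 2.95 MHz.
k=1: 17 MHz, 22.9 MHz.
k=2: 36.95 MHz, 42.85 MHz.
k=3: 56.9 MHz, 62.8 MHz.
Within [10.45 MHz, 45.5 MHz]: 17 MHz, 22.9 MHz, 36.95 MHz, 42.85 MHz.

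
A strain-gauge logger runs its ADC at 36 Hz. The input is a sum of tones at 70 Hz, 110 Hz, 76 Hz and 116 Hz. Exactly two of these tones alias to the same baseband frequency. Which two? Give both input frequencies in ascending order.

fs/2 = 18 Hz.
70 Hz mod fs = 34 Hz.
34 Hz > fs/2 = 18 Hz, folds to fs − 34 Hz = 2 Hz.
110 Hz mod fs = 2 Hz.
2 Hz ≤ fs/2 = 18 Hz, appears at 2 Hz.
76 Hz mod fs = 4 Hz.
4 Hz ≤ fs/2 = 18 Hz, appears at 4 Hz.
116 Hz mod fs = 8 Hz.
8 Hz ≤ fs/2 = 18 Hz, appears at 8 Hz.
70 Hz and 110 Hz both map to 2 Hz.

70 Hz, 110 Hz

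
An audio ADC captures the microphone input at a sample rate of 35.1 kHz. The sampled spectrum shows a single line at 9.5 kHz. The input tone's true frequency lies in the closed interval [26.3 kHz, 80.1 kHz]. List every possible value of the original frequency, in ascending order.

Frequencies that alias to 9.5 kHz are k·fs ± 9.5 kHz for integer k ≥ 0.
k=0: 9.5 kHz.
k=1: 25.6 kHz, 44.6 kHz.
k=2: 60.7 kHz, 79.7 kHz.
k=3: 95.8 kHz, 114.8 kHz.
Within [26.3 kHz, 80.1 kHz]: 44.6 kHz, 60.7 kHz, 79.7 kHz.

44.6 kHz, 60.7 kHz, 79.7 kHz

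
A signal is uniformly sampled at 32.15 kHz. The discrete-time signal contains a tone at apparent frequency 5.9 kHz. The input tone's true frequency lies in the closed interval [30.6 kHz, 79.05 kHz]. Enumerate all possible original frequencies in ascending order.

Frequencies that alias to 5.9 kHz are k·fs ± 5.9 kHz for integer k ≥ 0.
k=0: 5.9 kHz.
k=1: 26.25 kHz, 38.05 kHz.
k=2: 58.4 kHz, 70.2 kHz.
k=3: 90.55 kHz, 102.35 kHz.
Within [30.6 kHz, 79.05 kHz]: 38.05 kHz, 58.4 kHz, 70.2 kHz.

38.05 kHz, 58.4 kHz, 70.2 kHz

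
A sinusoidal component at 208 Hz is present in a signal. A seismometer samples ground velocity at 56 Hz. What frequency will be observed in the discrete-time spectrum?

16 Hz

208 Hz mod fs = 40 Hz.
40 Hz > fs/2 = 28 Hz, folds to fs − 40 Hz = 16 Hz.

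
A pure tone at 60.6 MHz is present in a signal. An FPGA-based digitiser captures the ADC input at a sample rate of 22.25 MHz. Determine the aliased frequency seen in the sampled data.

6.15 MHz

60.6 MHz mod fs = 16.1 MHz.
16.1 MHz > fs/2 = 11.125 MHz, folds to fs − 16.1 MHz = 6.15 MHz.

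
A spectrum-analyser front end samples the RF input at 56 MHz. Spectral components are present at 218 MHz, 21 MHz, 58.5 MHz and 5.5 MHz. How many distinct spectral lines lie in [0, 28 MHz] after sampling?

4

fs/2 = 28 MHz.
218 MHz mod fs = 50 MHz.
50 MHz > fs/2 = 28 MHz, folds to fs − 50 MHz = 6 MHz.
21 MHz ≤ fs/2 = 28 MHz, passes unchanged.
58.5 MHz mod fs = 2.5 MHz.
2.5 MHz ≤ fs/2 = 28 MHz, appears at 2.5 MHz.
5.5 MHz ≤ fs/2 = 28 MHz, passes unchanged.
Distinct values: {2.5 MHz, 5.5 MHz, 6 MHz, 21 MHz} → 4.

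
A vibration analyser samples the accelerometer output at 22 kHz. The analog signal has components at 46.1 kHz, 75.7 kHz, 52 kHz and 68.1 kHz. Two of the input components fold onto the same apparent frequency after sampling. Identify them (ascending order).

46.1 kHz, 68.1 kHz

fs/2 = 11 kHz.
46.1 kHz mod fs = 2.1 kHz.
2.1 kHz ≤ fs/2 = 11 kHz, appears at 2.1 kHz.
75.7 kHz mod fs = 9.7 kHz.
9.7 kHz ≤ fs/2 = 11 kHz, appears at 9.7 kHz.
52 kHz mod fs = 8 kHz.
8 kHz ≤ fs/2 = 11 kHz, appears at 8 kHz.
68.1 kHz mod fs = 2.1 kHz.
2.1 kHz ≤ fs/2 = 11 kHz, appears at 2.1 kHz.
46.1 kHz and 68.1 kHz both map to 2.1 kHz.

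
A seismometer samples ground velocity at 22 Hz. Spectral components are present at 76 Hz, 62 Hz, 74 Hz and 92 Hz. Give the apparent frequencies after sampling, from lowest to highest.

fs/2 = 11 Hz.
76 Hz mod fs = 10 Hz.
10 Hz ≤ fs/2 = 11 Hz, appears at 10 Hz.
62 Hz mod fs = 18 Hz.
18 Hz > fs/2 = 11 Hz, folds to fs − 18 Hz = 4 Hz.
74 Hz mod fs = 8 Hz.
8 Hz ≤ fs/2 = 11 Hz, appears at 8 Hz.
92 Hz mod fs = 4 Hz.
4 Hz ≤ fs/2 = 11 Hz, appears at 4 Hz.
Distinct values: {4 Hz, 8 Hz, 10 Hz}.

4 Hz, 8 Hz, 10 Hz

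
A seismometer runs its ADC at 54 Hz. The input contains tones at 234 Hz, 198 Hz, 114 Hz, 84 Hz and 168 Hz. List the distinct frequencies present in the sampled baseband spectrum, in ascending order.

fs/2 = 27 Hz.
234 Hz mod fs = 18 Hz.
18 Hz ≤ fs/2 = 27 Hz, appears at 18 Hz.
198 Hz mod fs = 36 Hz.
36 Hz > fs/2 = 27 Hz, folds to fs − 36 Hz = 18 Hz.
114 Hz mod fs = 6 Hz.
6 Hz ≤ fs/2 = 27 Hz, appears at 6 Hz.
84 Hz mod fs = 30 Hz.
30 Hz > fs/2 = 27 Hz, folds to fs − 30 Hz = 24 Hz.
168 Hz mod fs = 6 Hz.
6 Hz ≤ fs/2 = 27 Hz, appears at 6 Hz.
Distinct values: {6 Hz, 18 Hz, 24 Hz}.

6 Hz, 18 Hz, 24 Hz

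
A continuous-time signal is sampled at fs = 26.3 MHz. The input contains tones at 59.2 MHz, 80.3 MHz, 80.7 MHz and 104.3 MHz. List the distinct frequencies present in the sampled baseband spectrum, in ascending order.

fs/2 = 13.15 MHz.
59.2 MHz mod fs = 6.6 MHz.
6.6 MHz ≤ fs/2 = 13.15 MHz, appears at 6.6 MHz.
80.3 MHz mod fs = 1.4 MHz.
1.4 MHz ≤ fs/2 = 13.15 MHz, appears at 1.4 MHz.
80.7 MHz mod fs = 1.8 MHz.
1.8 MHz ≤ fs/2 = 13.15 MHz, appears at 1.8 MHz.
104.3 MHz mod fs = 25.4 MHz.
25.4 MHz > fs/2 = 13.15 MHz, folds to fs − 25.4 MHz = 0.9 MHz.
Distinct values: {0.9 MHz, 1.4 MHz, 1.8 MHz, 6.6 MHz}.

0.9 MHz, 1.4 MHz, 1.8 MHz, 6.6 MHz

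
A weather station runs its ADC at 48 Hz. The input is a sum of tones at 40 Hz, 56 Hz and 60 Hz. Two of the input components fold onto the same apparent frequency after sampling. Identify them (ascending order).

40 Hz, 56 Hz

fs/2 = 24 Hz.
40 Hz > fs/2 = 24 Hz, folds to fs − 40 Hz = 8 Hz.
56 Hz mod fs = 8 Hz.
8 Hz ≤ fs/2 = 24 Hz, appears at 8 Hz.
60 Hz mod fs = 12 Hz.
12 Hz ≤ fs/2 = 24 Hz, appears at 12 Hz.
40 Hz and 56 Hz both map to 8 Hz.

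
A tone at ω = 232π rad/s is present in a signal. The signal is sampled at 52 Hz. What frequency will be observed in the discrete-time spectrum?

ω = 232π rad/s → f = ω/(2π) = 116 Hz.
116 Hz mod fs = 12 Hz.
12 Hz ≤ fs/2 = 26 Hz, appears at 12 Hz.

12 Hz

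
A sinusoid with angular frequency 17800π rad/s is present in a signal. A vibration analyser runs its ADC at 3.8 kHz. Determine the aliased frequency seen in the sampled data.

ω = 17800π rad/s → f = ω/(2π) = 8900 Hz = 8.9 kHz.
8.9 kHz mod fs = 1.3 kHz.
1.3 kHz ≤ fs/2 = 1.9 kHz, appears at 1.3 kHz.

1.3 kHz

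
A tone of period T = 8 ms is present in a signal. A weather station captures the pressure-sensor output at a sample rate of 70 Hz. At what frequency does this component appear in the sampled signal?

15 Hz

T = 8 ms → f = 1/T = 125 Hz.
125 Hz mod fs = 55 Hz.
55 Hz > fs/2 = 35 Hz, folds to fs − 55 Hz = 15 Hz.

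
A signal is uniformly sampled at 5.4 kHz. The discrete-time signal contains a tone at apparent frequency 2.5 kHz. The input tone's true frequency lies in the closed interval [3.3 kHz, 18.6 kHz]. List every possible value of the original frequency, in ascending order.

Frequencies that alias to 2.5 kHz are k·fs ± 2.5 kHz for integer k ≥ 0.
k=0: 2.5 kHz.
k=1: 2.9 kHz, 7.9 kHz.
k=2: 8.3 kHz, 13.3 kHz.
k=3: 13.7 kHz, 18.7 kHz.
k=4: 19.1 kHz, 24.1 kHz.
Within [3.3 kHz, 18.6 kHz]: 7.9 kHz, 8.3 kHz, 13.3 kHz, 13.7 kHz.

7.9 kHz, 8.3 kHz, 13.3 kHz, 13.7 kHz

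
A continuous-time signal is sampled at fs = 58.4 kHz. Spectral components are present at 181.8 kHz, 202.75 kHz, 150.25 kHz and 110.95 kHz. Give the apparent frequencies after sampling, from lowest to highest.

fs/2 = 29.2 kHz.
181.8 kHz mod fs = 6.6 kHz.
6.6 kHz ≤ fs/2 = 29.2 kHz, appears at 6.6 kHz.
202.75 kHz mod fs = 27.55 kHz.
27.55 kHz ≤ fs/2 = 29.2 kHz, appears at 27.55 kHz.
150.25 kHz mod fs = 33.45 kHz.
33.45 kHz > fs/2 = 29.2 kHz, folds to fs − 33.45 kHz = 24.95 kHz.
110.95 kHz mod fs = 52.55 kHz.
52.55 kHz > fs/2 = 29.2 kHz, folds to fs − 52.55 kHz = 5.85 kHz.
Distinct values: {5.85 kHz, 6.6 kHz, 24.95 kHz, 27.55 kHz}.

5.85 kHz, 6.6 kHz, 24.95 kHz, 27.55 kHz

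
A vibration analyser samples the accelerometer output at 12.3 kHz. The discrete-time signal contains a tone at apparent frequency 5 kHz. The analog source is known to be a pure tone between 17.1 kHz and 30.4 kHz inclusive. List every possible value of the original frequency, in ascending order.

17.3 kHz, 19.6 kHz, 29.6 kHz

Frequencies that alias to 5 kHz are k·fs ± 5 kHz for integer k ≥ 0.
k=0: 5 kHz.
k=1: 7.3 kHz, 17.3 kHz.
k=2: 19.6 kHz, 29.6 kHz.
k=3: 31.9 kHz, 41.9 kHz.
Within [17.1 kHz, 30.4 kHz]: 17.3 kHz, 19.6 kHz, 29.6 kHz.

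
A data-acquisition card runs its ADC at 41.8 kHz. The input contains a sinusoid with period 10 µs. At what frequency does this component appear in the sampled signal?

T = 10 µs → f = 1/T = 100 kHz.
100 kHz mod fs = 16.4 kHz.
16.4 kHz ≤ fs/2 = 20.9 kHz, appears at 16.4 kHz.

16.4 kHz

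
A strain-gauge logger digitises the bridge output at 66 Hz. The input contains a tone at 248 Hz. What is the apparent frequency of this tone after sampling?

248 Hz mod fs = 50 Hz.
50 Hz > fs/2 = 33 Hz, folds to fs − 50 Hz = 16 Hz.

16 Hz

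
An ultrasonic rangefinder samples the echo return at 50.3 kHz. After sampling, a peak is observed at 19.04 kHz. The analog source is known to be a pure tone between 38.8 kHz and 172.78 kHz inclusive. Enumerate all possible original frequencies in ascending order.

69.34 kHz, 81.56 kHz, 119.64 kHz, 131.86 kHz, 169.94 kHz

Frequencies that alias to 19.04 kHz are k·fs ± 19.04 kHz for integer k ≥ 0.
k=0: 19.04 kHz.
k=1: 31.26 kHz, 69.34 kHz.
k=2: 81.56 kHz, 119.64 kHz.
k=3: 131.86 kHz, 169.94 kHz.
k=4: 182.16 kHz, 220.24 kHz.
Within [38.8 kHz, 172.78 kHz]: 69.34 kHz, 81.56 kHz, 119.64 kHz, 131.86 kHz, 169.94 kHz.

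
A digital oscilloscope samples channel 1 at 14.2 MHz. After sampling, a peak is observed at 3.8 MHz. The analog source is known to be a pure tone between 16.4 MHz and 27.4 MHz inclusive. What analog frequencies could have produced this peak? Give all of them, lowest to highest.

18 MHz, 24.6 MHz

Frequencies that alias to 3.8 MHz are k·fs ± 3.8 MHz for integer k ≥ 0.
k=0: 3.8 MHz.
k=1: 10.4 MHz, 18 MHz.
k=2: 24.6 MHz, 32.2 MHz.
k=3: 38.8 MHz, 46.4 MHz.
Within [16.4 MHz, 27.4 MHz]: 18 MHz, 24.6 MHz.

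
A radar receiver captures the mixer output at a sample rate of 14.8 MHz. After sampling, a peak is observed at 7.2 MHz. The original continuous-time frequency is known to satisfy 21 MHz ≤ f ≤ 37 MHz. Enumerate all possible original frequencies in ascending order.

22 MHz, 22.4 MHz, 36.8 MHz

Frequencies that alias to 7.2 MHz are k·fs ± 7.2 MHz for integer k ≥ 0.
k=0: 7.2 MHz.
k=1: 7.6 MHz, 22 MHz.
k=2: 22.4 MHz, 36.8 MHz.
k=3: 37.2 MHz, 51.6 MHz.
Within [21 MHz, 37 MHz]: 22 MHz, 22.4 MHz, 36.8 MHz.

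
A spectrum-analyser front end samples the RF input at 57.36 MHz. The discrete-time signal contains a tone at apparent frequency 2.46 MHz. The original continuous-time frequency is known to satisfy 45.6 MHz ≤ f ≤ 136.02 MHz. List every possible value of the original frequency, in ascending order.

54.9 MHz, 59.82 MHz, 112.26 MHz, 117.18 MHz

Frequencies that alias to 2.46 MHz are k·fs ± 2.46 MHz for integer k ≥ 0.
k=0: 2.46 MHz.
k=1: 54.9 MHz, 59.82 MHz.
k=2: 112.26 MHz, 117.18 MHz.
k=3: 169.62 MHz, 174.54 MHz.
Within [45.6 MHz, 136.02 MHz]: 54.9 MHz, 59.82 MHz, 112.26 MHz, 117.18 MHz.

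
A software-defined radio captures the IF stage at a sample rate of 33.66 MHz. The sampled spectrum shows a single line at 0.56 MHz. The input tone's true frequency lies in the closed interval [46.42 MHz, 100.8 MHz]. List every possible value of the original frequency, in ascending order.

66.76 MHz, 67.88 MHz, 100.42 MHz

Frequencies that alias to 0.56 MHz are k·fs ± 0.56 MHz for integer k ≥ 0.
k=0: 0.56 MHz.
k=1: 33.1 MHz, 34.22 MHz.
k=2: 66.76 MHz, 67.88 MHz.
k=3: 100.42 MHz, 101.54 MHz.
k=4: 134.08 MHz, 135.2 MHz.
Within [46.42 MHz, 100.8 MHz]: 66.76 MHz, 67.88 MHz, 100.42 MHz.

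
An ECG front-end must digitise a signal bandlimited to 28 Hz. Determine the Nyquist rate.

56 Hz

Nyquist rate = 2 × 28 Hz = 56 Hz.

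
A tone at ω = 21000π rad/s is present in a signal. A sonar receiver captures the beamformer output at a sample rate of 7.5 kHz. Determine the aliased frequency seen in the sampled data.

ω = 21000π rad/s → f = ω/(2π) = 10500 Hz = 10.5 kHz.
10.5 kHz mod fs = 3 kHz.
3 kHz ≤ fs/2 = 3.75 kHz, appears at 3 kHz.

3 kHz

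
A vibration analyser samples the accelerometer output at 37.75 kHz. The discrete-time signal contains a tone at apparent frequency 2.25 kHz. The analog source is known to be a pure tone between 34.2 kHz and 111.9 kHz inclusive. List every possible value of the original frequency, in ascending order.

35.5 kHz, 40 kHz, 73.25 kHz, 77.75 kHz, 111 kHz

Frequencies that alias to 2.25 kHz are k·fs ± 2.25 kHz for integer k ≥ 0.
k=0: 2.25 kHz.
k=1: 35.5 kHz, 40 kHz.
k=2: 73.25 kHz, 77.75 kHz.
k=3: 111 kHz, 115.5 kHz.
k=4: 148.75 kHz, 153.25 kHz.
Within [34.2 kHz, 111.9 kHz]: 35.5 kHz, 40 kHz, 73.25 kHz, 77.75 kHz, 111 kHz.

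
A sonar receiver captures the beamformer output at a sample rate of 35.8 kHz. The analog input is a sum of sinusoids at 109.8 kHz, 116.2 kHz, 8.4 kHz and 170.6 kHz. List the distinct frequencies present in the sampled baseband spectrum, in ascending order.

fs/2 = 17.9 kHz.
109.8 kHz mod fs = 2.4 kHz.
2.4 kHz ≤ fs/2 = 17.9 kHz, appears at 2.4 kHz.
116.2 kHz mod fs = 8.8 kHz.
8.8 kHz ≤ fs/2 = 17.9 kHz, appears at 8.8 kHz.
8.4 kHz ≤ fs/2 = 17.9 kHz, passes unchanged.
170.6 kHz mod fs = 27.4 kHz.
27.4 kHz > fs/2 = 17.9 kHz, folds to fs − 27.4 kHz = 8.4 kHz.
Distinct values: {2.4 kHz, 8.4 kHz, 8.8 kHz}.

2.4 kHz, 8.4 kHz, 8.8 kHz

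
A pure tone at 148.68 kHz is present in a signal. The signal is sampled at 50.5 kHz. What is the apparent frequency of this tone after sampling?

148.68 kHz mod fs = 47.68 kHz.
47.68 kHz > fs/2 = 25.25 kHz, folds to fs − 47.68 kHz = 2.82 kHz.

2.82 kHz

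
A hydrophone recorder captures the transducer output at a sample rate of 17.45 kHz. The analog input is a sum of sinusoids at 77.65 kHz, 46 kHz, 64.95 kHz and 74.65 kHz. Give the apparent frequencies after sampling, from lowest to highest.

4.85 kHz, 6.35 kHz, 7.85 kHz

fs/2 = 8.725 kHz.
77.65 kHz mod fs = 7.85 kHz.
7.85 kHz ≤ fs/2 = 8.725 kHz, appears at 7.85 kHz.
46 kHz mod fs = 11.1 kHz.
11.1 kHz > fs/2 = 8.725 kHz, folds to fs − 11.1 kHz = 6.35 kHz.
64.95 kHz mod fs = 12.6 kHz.
12.6 kHz > fs/2 = 8.725 kHz, folds to fs − 12.6 kHz = 4.85 kHz.
74.65 kHz mod fs = 4.85 kHz.
4.85 kHz ≤ fs/2 = 8.725 kHz, appears at 4.85 kHz.
Distinct values: {4.85 kHz, 6.35 kHz, 7.85 kHz}.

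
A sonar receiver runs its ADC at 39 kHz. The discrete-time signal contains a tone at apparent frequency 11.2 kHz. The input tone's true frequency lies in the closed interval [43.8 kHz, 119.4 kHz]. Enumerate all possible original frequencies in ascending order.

Frequencies that alias to 11.2 kHz are k·fs ± 11.2 kHz for integer k ≥ 0.
k=0: 11.2 kHz.
k=1: 27.8 kHz, 50.2 kHz.
k=2: 66.8 kHz, 89.2 kHz.
k=3: 105.8 kHz, 128.2 kHz.
k=4: 144.8 kHz, 167.2 kHz.
Within [43.8 kHz, 119.4 kHz]: 50.2 kHz, 66.8 kHz, 89.2 kHz, 105.8 kHz.

50.2 kHz, 66.8 kHz, 89.2 kHz, 105.8 kHz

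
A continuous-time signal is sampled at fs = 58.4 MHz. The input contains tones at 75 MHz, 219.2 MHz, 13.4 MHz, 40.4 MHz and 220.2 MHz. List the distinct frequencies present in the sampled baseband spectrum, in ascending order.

fs/2 = 29.2 MHz.
75 MHz mod fs = 16.6 MHz.
16.6 MHz ≤ fs/2 = 29.2 MHz, appears at 16.6 MHz.
219.2 MHz mod fs = 44 MHz.
44 MHz > fs/2 = 29.2 MHz, folds to fs − 44 MHz = 14.4 MHz.
13.4 MHz ≤ fs/2 = 29.2 MHz, passes unchanged.
40.4 MHz > fs/2 = 29.2 MHz, folds to fs − 40.4 MHz = 18 MHz.
220.2 MHz mod fs = 45 MHz.
45 MHz > fs/2 = 29.2 MHz, folds to fs − 45 MHz = 13.4 MHz.
Distinct values: {13.4 MHz, 14.4 MHz, 16.6 MHz, 18 MHz}.

13.4 MHz, 14.4 MHz, 16.6 MHz, 18 MHz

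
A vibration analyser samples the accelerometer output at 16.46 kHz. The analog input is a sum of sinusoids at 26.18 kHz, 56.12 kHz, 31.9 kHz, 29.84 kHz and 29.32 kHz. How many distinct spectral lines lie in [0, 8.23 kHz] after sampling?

fs/2 = 8.23 kHz.
26.18 kHz mod fs = 9.72 kHz.
9.72 kHz > fs/2 = 8.23 kHz, folds to fs − 9.72 kHz = 6.74 kHz.
56.12 kHz mod fs = 6.74 kHz.
6.74 kHz ≤ fs/2 = 8.23 kHz, appears at 6.74 kHz.
31.9 kHz mod fs = 15.44 kHz.
15.44 kHz > fs/2 = 8.23 kHz, folds to fs − 15.44 kHz = 1.02 kHz.
29.84 kHz mod fs = 13.38 kHz.
13.38 kHz > fs/2 = 8.23 kHz, folds to fs − 13.38 kHz = 3.08 kHz.
29.32 kHz mod fs = 12.86 kHz.
12.86 kHz > fs/2 = 8.23 kHz, folds to fs − 12.86 kHz = 3.6 kHz.
Distinct values: {1.02 kHz, 3.08 kHz, 3.6 kHz, 6.74 kHz} → 4.

4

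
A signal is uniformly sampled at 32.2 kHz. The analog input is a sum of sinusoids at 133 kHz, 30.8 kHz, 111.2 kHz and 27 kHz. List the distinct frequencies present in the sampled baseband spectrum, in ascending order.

1.4 kHz, 4.2 kHz, 5.2 kHz, 14.6 kHz

fs/2 = 16.1 kHz.
133 kHz mod fs = 4.2 kHz.
4.2 kHz ≤ fs/2 = 16.1 kHz, appears at 4.2 kHz.
30.8 kHz > fs/2 = 16.1 kHz, folds to fs − 30.8 kHz = 1.4 kHz.
111.2 kHz mod fs = 14.6 kHz.
14.6 kHz ≤ fs/2 = 16.1 kHz, appears at 14.6 kHz.
27 kHz > fs/2 = 16.1 kHz, folds to fs − 27 kHz = 5.2 kHz.
Distinct values: {1.4 kHz, 4.2 kHz, 5.2 kHz, 14.6 kHz}.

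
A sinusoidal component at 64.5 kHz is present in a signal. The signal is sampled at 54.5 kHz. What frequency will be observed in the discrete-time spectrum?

10 kHz

64.5 kHz mod fs = 10 kHz.
10 kHz ≤ fs/2 = 27.25 kHz, appears at 10 kHz.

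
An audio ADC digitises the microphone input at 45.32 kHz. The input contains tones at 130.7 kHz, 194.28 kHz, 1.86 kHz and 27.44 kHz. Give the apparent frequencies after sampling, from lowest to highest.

fs/2 = 22.66 kHz.
130.7 kHz mod fs = 40.06 kHz.
40.06 kHz > fs/2 = 22.66 kHz, folds to fs − 40.06 kHz = 5.26 kHz.
194.28 kHz mod fs = 13 kHz.
13 kHz ≤ fs/2 = 22.66 kHz, appears at 13 kHz.
1.86 kHz ≤ fs/2 = 22.66 kHz, passes unchanged.
27.44 kHz > fs/2 = 22.66 kHz, folds to fs − 27.44 kHz = 17.88 kHz.
Distinct values: {1.86 kHz, 5.26 kHz, 13 kHz, 17.88 kHz}.

1.86 kHz, 5.26 kHz, 13 kHz, 17.88 kHz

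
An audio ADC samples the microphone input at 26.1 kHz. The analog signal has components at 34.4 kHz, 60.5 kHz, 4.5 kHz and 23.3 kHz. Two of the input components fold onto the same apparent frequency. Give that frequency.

8.3 kHz

fs/2 = 13.05 kHz.
34.4 kHz mod fs = 8.3 kHz.
8.3 kHz ≤ fs/2 = 13.05 kHz, appears at 8.3 kHz.
60.5 kHz mod fs = 8.3 kHz.
8.3 kHz ≤ fs/2 = 13.05 kHz, appears at 8.3 kHz.
4.5 kHz ≤ fs/2 = 13.05 kHz, passes unchanged.
23.3 kHz > fs/2 = 13.05 kHz, folds to fs − 23.3 kHz = 2.8 kHz.
34.4 kHz and 60.5 kHz both map to 8.3 kHz.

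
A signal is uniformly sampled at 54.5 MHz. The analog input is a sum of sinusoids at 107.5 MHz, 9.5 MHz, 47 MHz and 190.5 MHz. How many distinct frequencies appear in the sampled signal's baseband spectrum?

fs/2 = 27.25 MHz.
107.5 MHz mod fs = 53 MHz.
53 MHz > fs/2 = 27.25 MHz, folds to fs − 53 MHz = 1.5 MHz.
9.5 MHz ≤ fs/2 = 27.25 MHz, passes unchanged.
47 MHz > fs/2 = 27.25 MHz, folds to fs − 47 MHz = 7.5 MHz.
190.5 MHz mod fs = 27 MHz.
27 MHz ≤ fs/2 = 27.25 MHz, appears at 27 MHz.
Distinct values: {1.5 MHz, 7.5 MHz, 9.5 MHz, 27 MHz} → 4.

4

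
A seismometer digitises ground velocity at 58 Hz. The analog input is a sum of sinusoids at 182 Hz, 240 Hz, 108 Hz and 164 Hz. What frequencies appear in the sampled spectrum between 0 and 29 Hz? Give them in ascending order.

8 Hz, 10 Hz

fs/2 = 29 Hz.
182 Hz mod fs = 8 Hz.
8 Hz ≤ fs/2 = 29 Hz, appears at 8 Hz.
240 Hz mod fs = 8 Hz.
8 Hz ≤ fs/2 = 29 Hz, appears at 8 Hz.
108 Hz mod fs = 50 Hz.
50 Hz > fs/2 = 29 Hz, folds to fs − 50 Hz = 8 Hz.
164 Hz mod fs = 48 Hz.
48 Hz > fs/2 = 29 Hz, folds to fs − 48 Hz = 10 Hz.
Distinct values: {8 Hz, 10 Hz}.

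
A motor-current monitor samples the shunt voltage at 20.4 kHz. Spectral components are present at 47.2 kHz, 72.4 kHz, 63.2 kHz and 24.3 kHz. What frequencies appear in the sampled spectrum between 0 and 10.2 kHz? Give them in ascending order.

fs/2 = 10.2 kHz.
47.2 kHz mod fs = 6.4 kHz.
6.4 kHz ≤ fs/2 = 10.2 kHz, appears at 6.4 kHz.
72.4 kHz mod fs = 11.2 kHz.
11.2 kHz > fs/2 = 10.2 kHz, folds to fs − 11.2 kHz = 9.2 kHz.
63.2 kHz mod fs = 2 kHz.
2 kHz ≤ fs/2 = 10.2 kHz, appears at 2 kHz.
24.3 kHz mod fs = 3.9 kHz.
3.9 kHz ≤ fs/2 = 10.2 kHz, appears at 3.9 kHz.
Distinct values: {2 kHz, 3.9 kHz, 6.4 kHz, 9.2 kHz}.

2 kHz, 3.9 kHz, 6.4 kHz, 9.2 kHz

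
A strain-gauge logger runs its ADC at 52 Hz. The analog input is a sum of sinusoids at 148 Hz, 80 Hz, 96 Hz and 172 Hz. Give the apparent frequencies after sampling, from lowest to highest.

fs/2 = 26 Hz.
148 Hz mod fs = 44 Hz.
44 Hz > fs/2 = 26 Hz, folds to fs − 44 Hz = 8 Hz.
80 Hz mod fs = 28 Hz.
28 Hz > fs/2 = 26 Hz, folds to fs − 28 Hz = 24 Hz.
96 Hz mod fs = 44 Hz.
44 Hz > fs/2 = 26 Hz, folds to fs − 44 Hz = 8 Hz.
172 Hz mod fs = 16 Hz.
16 Hz ≤ fs/2 = 26 Hz, appears at 16 Hz.
Distinct values: {8 Hz, 16 Hz, 24 Hz}.

8 Hz, 16 Hz, 24 Hz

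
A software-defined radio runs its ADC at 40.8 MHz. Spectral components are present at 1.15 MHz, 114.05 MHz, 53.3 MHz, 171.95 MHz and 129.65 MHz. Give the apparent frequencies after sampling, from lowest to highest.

1.15 MHz, 7.25 MHz, 8.35 MHz, 8.75 MHz, 12.5 MHz

fs/2 = 20.4 MHz.
1.15 MHz ≤ fs/2 = 20.4 MHz, passes unchanged.
114.05 MHz mod fs = 32.45 MHz.
32.45 MHz > fs/2 = 20.4 MHz, folds to fs − 32.45 MHz = 8.35 MHz.
53.3 MHz mod fs = 12.5 MHz.
12.5 MHz ≤ fs/2 = 20.4 MHz, appears at 12.5 MHz.
171.95 MHz mod fs = 8.75 MHz.
8.75 MHz ≤ fs/2 = 20.4 MHz, appears at 8.75 MHz.
129.65 MHz mod fs = 7.25 MHz.
7.25 MHz ≤ fs/2 = 20.4 MHz, appears at 7.25 MHz.
Distinct values: {1.15 MHz, 7.25 MHz, 8.35 MHz, 8.75 MHz, 12.5 MHz}.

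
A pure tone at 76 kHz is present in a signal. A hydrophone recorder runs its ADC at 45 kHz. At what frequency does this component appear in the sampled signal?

76 kHz mod fs = 31 kHz.
31 kHz > fs/2 = 22.5 kHz, folds to fs − 31 kHz = 14 kHz.

14 kHz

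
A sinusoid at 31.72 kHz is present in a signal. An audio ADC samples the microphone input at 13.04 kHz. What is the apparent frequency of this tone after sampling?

31.72 kHz mod fs = 5.64 kHz.
5.64 kHz ≤ fs/2 = 6.52 kHz, appears at 5.64 kHz.

5.64 kHz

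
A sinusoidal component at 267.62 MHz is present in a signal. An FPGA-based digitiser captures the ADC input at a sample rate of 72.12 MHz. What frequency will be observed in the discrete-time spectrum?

267.62 MHz mod fs = 51.26 MHz.
51.26 MHz > fs/2 = 36.06 MHz, folds to fs − 51.26 MHz = 20.86 MHz.

20.86 MHz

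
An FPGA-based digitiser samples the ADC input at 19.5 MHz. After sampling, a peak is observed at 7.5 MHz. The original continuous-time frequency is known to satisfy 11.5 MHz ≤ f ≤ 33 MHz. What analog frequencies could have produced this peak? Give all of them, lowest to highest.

12 MHz, 27 MHz, 31.5 MHz

Frequencies that alias to 7.5 MHz are k·fs ± 7.5 MHz for integer k ≥ 0.
k=0: 7.5 MHz.
k=1: 12 MHz, 27 MHz.
k=2: 31.5 MHz, 46.5 MHz.
k=3: 51 MHz, 66 MHz.
Within [11.5 MHz, 33 MHz]: 12 MHz, 27 MHz, 31.5 MHz.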